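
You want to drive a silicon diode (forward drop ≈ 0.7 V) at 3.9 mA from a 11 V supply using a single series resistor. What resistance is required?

R ≈ 2.6 kΩ

The resistor drops V_S − V_D = 11 − 0.7 = 10.3 V at 3.9 mA.
R = 10.3 V / 3.9 mA = 2.64 kΩ.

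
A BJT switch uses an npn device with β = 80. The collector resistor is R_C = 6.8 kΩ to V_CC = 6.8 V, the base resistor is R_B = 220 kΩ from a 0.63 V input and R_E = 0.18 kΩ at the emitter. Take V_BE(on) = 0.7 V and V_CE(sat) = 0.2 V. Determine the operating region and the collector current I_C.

V_BB = 0.63 V ≤ V_BE(on) = 0.7 V, so the base-emitter junction is not forward biased.
The transistor is in cutoff: I_B = I_C = 0.

cutoff; I_C ≈ 0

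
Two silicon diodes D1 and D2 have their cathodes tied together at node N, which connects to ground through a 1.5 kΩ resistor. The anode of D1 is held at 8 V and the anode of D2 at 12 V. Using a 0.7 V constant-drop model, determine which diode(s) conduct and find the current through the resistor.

Assume both conduct. Then node N would need to be at both 8−0.7 = 7.3 V and 12−0.7 = 11.3 V, which is impossible.
Assume only D2 conducts: V_N = 12 − 0.7 = 11.3 V, so I_R = 11.3/1.5 = 7.53 mA.
Check D1: its anode-to-cathode voltage is 8 − 11.3 = -3.3 V < 0.7 V, so it is off. The assumption is consistent.

Only D2 conducts; I_R ≈ 7.5 mA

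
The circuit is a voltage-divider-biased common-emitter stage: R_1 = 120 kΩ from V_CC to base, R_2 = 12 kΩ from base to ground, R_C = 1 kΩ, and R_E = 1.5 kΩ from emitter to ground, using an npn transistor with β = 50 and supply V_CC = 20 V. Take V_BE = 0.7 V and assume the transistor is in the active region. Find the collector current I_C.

I_C ≈ 0.64 mA

Thevenize the base divider: V_Th = V_CC·R_2/(R_1+R_2) = 20×12/132 = 1.82 V, R_Th = R_1‖R_2 = 10.9 kΩ.
Base-emitter loop: V_Th = I_B·R_Th + V_BE + (β+1)I_B·R_E, so I_B = (1.82 − 0.7) / (10.9 + 51×1.5) = 0.0128 mA.
I_C = β·I_B = 50×0.0128 = 0.64 mA, and I_E = (β+1)I_B = 0.652 mA.
V_CE = V_CC − I_C·R_C − I_E·R_E = 20 − 0.64×1 − 0.652×1.5 = 18.4 V.
V_CE = 18.4 V > 0.2 V confirms active-region operation.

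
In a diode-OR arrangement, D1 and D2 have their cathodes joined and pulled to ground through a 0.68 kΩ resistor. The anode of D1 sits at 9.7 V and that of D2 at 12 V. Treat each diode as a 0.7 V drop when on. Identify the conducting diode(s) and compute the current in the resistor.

Assume both conduct. Then node N would need to be at both 9.7−0.7 = 9 V and 12−0.7 = 11.3 V, which is impossible.
Assume only D2 conducts: V_N = 12 − 0.7 = 11.3 V, so I_R = 11.3/0.68 = 16.6 mA.
Check D1: its anode-to-cathode voltage is 9.7 − 11.3 = -1.6 V < 0.7 V, so it is off. The assumption is consistent.

Only D2 conducts; I_R ≈ 17 mA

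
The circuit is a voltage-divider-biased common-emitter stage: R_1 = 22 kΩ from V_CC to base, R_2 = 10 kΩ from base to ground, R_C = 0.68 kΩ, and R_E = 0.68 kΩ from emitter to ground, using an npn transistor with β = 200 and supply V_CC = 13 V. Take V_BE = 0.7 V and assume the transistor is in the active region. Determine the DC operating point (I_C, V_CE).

Thevenize the base divider: V_Th = V_CC·R_2/(R_1+R_2) = 13×10/32 = 4.06 V, R_Th = R_1‖R_2 = 6.88 kΩ.
Base-emitter loop: V_Th = I_B·R_Th + V_BE + (β+1)I_B·R_E, so I_B = (4.06 − 0.7) / (6.88 + 201×0.68) = 0.0234 mA.
I_C = β·I_B = 200×0.0234 = 4.68 mA, and I_E = (β+1)I_B = 4.71 mA.
V_CE = V_CC − I_C·R_C − I_E·R_E = 13 − 4.68×0.68 − 4.71×0.68 = 6.61 V.
V_CE = 6.61 V > 0.2 V confirms active-region operation.

I_C ≈ 4.7 mA, V_CE ≈ 6.6 V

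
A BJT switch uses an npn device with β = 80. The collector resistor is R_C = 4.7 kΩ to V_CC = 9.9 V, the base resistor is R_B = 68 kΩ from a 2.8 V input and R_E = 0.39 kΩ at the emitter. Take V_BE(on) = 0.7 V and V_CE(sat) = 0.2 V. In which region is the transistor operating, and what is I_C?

Assume active. Base-emitter loop: I_B = (V_BB − V_BE)/(R_B + (β+1)R_E) = (2.8 − 0.7)/(68 + 81×0.39) = 0.0211 mA.
I_C = β·I_B = 80×0.0211 = 1.69 mA.
V_CE = V_CC − I_C·R_C − I_E·R_E = 9.9 − 1.69×4.7 − 1.71×0.39 = 1.31 V > V_CE(sat), so the active-region assumption holds.

active; I_C ≈ 1.7 mA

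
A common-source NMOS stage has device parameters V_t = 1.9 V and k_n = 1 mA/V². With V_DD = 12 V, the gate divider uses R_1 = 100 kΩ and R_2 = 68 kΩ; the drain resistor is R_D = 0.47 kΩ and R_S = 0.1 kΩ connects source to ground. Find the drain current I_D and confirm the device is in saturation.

V_G = V_DD·R_2/(R_1+R_2) = 12×68/168 = 4.86 V.
Assume saturation: I_D = (k_n/2)(V_GS − V_t)² with V_GS = V_G − I_D·R_S = 4.86 − 0.1·I_D.
Substituting gives 0.005·I_D² − 1.3·I_D + 4.37 = 0, with roots I_D = 3.42 or 256 mA.
The root I_D = 256 mA gives V_GS = -20.7 V ≤ V_t, so take I_D = 3.42 mA.
Then V_GS = 4.52 V and V_DS = V_DD − I_D(R_D+R_S) = 12 − 3.42×0.57 = 10.1 V.
Saturation requires V_DS ≥ V_GS − V_t = 2.62 V; 10.1 ≥ 2.62 ✓.

I_D ≈ 3.4 mA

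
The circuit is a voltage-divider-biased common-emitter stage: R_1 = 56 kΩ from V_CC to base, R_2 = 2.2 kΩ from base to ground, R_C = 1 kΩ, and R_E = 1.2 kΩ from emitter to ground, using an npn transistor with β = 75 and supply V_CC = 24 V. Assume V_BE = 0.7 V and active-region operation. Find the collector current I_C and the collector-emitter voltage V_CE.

I_C ≈ 0.17 mA, V_CE ≈ 24 V

Thevenize the base divider: V_Th = V_CC·R_2/(R_1+R_2) = 24×2.2/58.2 = 0.907 V, R_Th = R_1‖R_2 = 2.12 kΩ.
Base-emitter loop: V_Th = I_B·R_Th + V_BE + (β+1)I_B·R_E, so I_B = (0.907 − 0.7) / (2.12 + 76×1.2) = 0.00222 mA.
I_C = β·I_B = 75×0.00222 = 0.167 mA, and I_E = (β+1)I_B = 0.169 mA.
V_CE = V_CC − I_C·R_C − I_E·R_E = 24 − 0.167×1 − 0.169×1.2 = 23.6 V.
V_CE = 23.6 V > 0.2 V confirms active-region operation.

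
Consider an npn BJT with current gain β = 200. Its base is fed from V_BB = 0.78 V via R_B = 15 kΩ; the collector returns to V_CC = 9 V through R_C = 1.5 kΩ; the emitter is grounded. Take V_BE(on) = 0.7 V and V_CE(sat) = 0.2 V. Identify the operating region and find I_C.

active; I_C ≈ 1.1 mA

Assume active. Base-emitter loop: I_B = (V_BB − V_BE)/R_B = (0.78 − 0.7)/15 = 0.00533 mA.
I_C = β·I_B = 200×0.00533 = 1.07 mA.
V_CE = V_CC − I_C·R_C = 9 − 1.07×1.5 = 7.4 V > V_CE(sat), so the active-region assumption holds.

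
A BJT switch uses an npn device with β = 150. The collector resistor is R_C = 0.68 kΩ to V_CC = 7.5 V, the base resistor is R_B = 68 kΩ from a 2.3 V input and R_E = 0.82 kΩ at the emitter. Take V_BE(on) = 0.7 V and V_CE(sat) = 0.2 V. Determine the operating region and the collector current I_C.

Assume active. Base-emitter loop: I_B = (V_BB − V_BE)/(R_B + (β+1)R_E) = (2.3 − 0.7)/(68 + 151×0.82) = 0.00834 mA.
I_C = β·I_B = 150×0.00834 = 1.25 mA.
V_CE = V_CC − I_C·R_C − I_E·R_E = 7.5 − 1.25×0.68 − 1.26×0.82 = 5.62 V > V_CE(sat), so the active-region assumption holds.

active; I_C ≈ 1.3 mA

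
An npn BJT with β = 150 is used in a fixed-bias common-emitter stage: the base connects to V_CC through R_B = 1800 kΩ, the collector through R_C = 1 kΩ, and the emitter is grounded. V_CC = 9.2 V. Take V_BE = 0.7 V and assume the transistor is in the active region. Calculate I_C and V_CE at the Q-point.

I_C ≈ 0.71 mA, V_CE ≈ 8.5 V

Base loop: V_CC = I_B·R_B + V_BE, so I_B = (9.2 − 0.7)/1800 kΩ = 0.00472 mA.
In the active region I_C = β·I_B = 150 × 0.00472 = 0.708 mA.
Collector loop: V_CE = V_CC − I_C·R_C = 9.2 − 0.708×1 = 8.49 V.
Since V_CE = 8.49 V > V_CE(sat) ≈ 0.2 V, the transistor is in the active region as assumed.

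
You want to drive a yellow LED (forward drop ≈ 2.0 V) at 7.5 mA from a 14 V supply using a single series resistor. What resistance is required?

R ≈ 1.6 kΩ

The resistor drops V_S − V_D = 14 − 2.0 = 12 V at 7.5 mA.
R = 12 V / 7.5 mA = 1.6 kΩ.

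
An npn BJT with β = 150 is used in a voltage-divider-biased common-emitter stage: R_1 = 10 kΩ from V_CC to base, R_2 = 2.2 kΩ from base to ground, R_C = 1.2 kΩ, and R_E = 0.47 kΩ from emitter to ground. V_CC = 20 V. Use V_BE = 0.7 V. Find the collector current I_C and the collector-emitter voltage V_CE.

Thevenize the base divider: V_Th = V_CC·R_2/(R_1+R_2) = 20×2.2/12.2 = 3.61 V, R_Th = R_1‖R_2 = 1.8 kΩ.
Base-emitter loop: V_Th = I_B·R_Th + V_BE + (β+1)I_B·R_E, so I_B = (3.61 − 0.7) / (1.8 + 151×0.47) = 0.0399 mA.
I_C = β·I_B = 150×0.0399 = 5.99 mA, and I_E = (β+1)I_B = 6.03 mA.
V_CE = V_CC − I_C·R_C − I_E·R_E = 20 − 5.99×1.2 − 6.03×0.47 = 9.98 V.
V_CE = 9.98 V > 0.2 V confirms active-region operation.

I_C ≈ 6 mA, V_CE ≈ 10 V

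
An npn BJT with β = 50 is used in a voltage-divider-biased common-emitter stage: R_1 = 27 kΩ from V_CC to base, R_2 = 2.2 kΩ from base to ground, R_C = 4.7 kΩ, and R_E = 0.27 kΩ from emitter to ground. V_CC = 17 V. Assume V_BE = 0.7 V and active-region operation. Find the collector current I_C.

Thevenize the base divider: V_Th = V_CC·R_2/(R_1+R_2) = 17×2.2/29.2 = 1.28 V, R_Th = R_1‖R_2 = 2.03 kΩ.
Base-emitter loop: V_Th = I_B·R_Th + V_BE + (β+1)I_B·R_E, so I_B = (1.28 − 0.7) / (2.03 + 51×0.27) = 0.0368 mA.
I_C = β·I_B = 50×0.0368 = 1.84 mA, and I_E = (β+1)I_B = 1.87 mA.
V_CE = V_CC − I_C·R_C − I_E·R_E = 17 − 1.84×4.7 − 1.87×0.27 = 7.86 V.
V_CE = 7.86 V > 0.2 V confirms active-region operation.

I_C ≈ 1.8 mA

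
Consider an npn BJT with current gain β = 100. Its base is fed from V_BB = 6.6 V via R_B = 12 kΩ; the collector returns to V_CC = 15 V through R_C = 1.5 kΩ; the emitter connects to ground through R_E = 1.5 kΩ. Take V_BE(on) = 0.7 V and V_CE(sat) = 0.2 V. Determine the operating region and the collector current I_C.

Assume active. Base-emitter loop: I_B = (V_BB − V_BE)/(R_B + (β+1)R_E) = (6.6 − 0.7)/(12 + 101×1.5) = 0.0361 mA.
I_C = β·I_B = 100×0.0361 = 3.61 mA.
V_CE = V_CC − I_C·R_C − I_E·R_E = 15 − 3.61×1.5 − 3.64×1.5 = 4.12 V > V_CE(sat), so the active-region assumption holds.

active; I_C ≈ 3.6 mA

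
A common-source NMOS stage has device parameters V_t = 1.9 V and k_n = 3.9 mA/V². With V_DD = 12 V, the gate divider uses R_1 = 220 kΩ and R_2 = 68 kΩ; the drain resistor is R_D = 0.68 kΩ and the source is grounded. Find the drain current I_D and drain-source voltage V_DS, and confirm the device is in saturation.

I_D ≈ 1.7 mA, V_DS ≈ 11 V

V_G = V_DD·R_2/(R_1+R_2) = 12×68/288 = 2.83 V. With the source grounded, V_GS = V_G = 2.83 V.
Assume saturation: I_D = (k_n/2)(V_GS − V_t)² = (3.9/2)×(2.83 − 1.9)² = 1.95×0.933² = 1.7 mA.
V_DS = V_DD − I_D·R_D = 12 − 1.7×0.68 = 10.8 V.
Saturation requires V_DS ≥ V_GS − V_t = 0.933 V; 10.8 ≥ 0.933 ✓.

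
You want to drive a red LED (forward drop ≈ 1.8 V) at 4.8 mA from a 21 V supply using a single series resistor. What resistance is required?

The resistor drops V_S − V_D = 21 − 1.8 = 19.2 V at 4.8 mA.
R = 19.2 V / 4.8 mA = 4 kΩ.

R ≈ 4 kΩ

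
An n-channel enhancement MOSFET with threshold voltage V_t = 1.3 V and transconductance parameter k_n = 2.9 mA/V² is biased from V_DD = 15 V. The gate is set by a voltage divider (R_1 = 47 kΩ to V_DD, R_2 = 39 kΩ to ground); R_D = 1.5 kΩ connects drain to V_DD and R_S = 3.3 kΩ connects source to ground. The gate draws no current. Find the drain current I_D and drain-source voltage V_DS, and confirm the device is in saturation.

I_D ≈ 1.4 mA, V_DS ≈ 8.4 V

V_G = V_DD·R_2/(R_1+R_2) = 15×39/86 = 6.8 V.
Assume saturation: I_D = (k_n/2)(V_GS − V_t)² with V_GS = V_G − I_D·R_S = 6.8 − 3.3·I_D.
Substituting gives 15.8·I_D² − 53.7·I_D + 43.9 = 0, with roots I_D = 1.37 or 2.03 mA.
The root I_D = 2.03 mA gives V_GS = 0.118 V ≤ V_t, so take I_D = 1.37 mA.
Then V_GS = 2.27 V and V_DS = V_DD − I_D(R_D+R_S) = 15 − 1.37×4.8 = 8.41 V.
Saturation requires V_DS ≥ V_GS − V_t = 0.973 V; 8.41 ≥ 0.973 ✓.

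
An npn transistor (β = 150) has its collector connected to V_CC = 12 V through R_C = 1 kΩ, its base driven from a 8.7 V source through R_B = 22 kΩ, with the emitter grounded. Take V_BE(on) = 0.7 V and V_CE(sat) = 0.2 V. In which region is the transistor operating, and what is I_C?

Assume active: I_B = (8.7 − 0.7)/22 = 0.364 mA, giving I_C = β·I_B = 54.5 mA.
But then V_CE = 12 − 54.5×1 = -42.5 V < V_CE(sat) = 0.2 V — impossible in the active region.
So the transistor is saturated. With V_CE = 0.2 V, I_C = (V_CC − 0.2)/R_C = 11.8/1 = 11.8 mA.
Check: β·I_B = 54.5 mA > I_C = 11.8 mA, confirming saturation.

saturation; I_C ≈ 12 mA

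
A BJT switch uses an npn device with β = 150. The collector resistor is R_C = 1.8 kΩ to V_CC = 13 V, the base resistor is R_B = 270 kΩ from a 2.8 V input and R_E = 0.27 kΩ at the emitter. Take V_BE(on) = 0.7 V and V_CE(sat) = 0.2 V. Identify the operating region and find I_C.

active; I_C ≈ 1 mA

Assume active. Base-emitter loop: I_B = (V_BB − V_BE)/(R_B + (β+1)R_E) = (2.8 − 0.7)/(270 + 151×0.27) = 0.00676 mA.
I_C = β·I_B = 150×0.00676 = 1.01 mA.
V_CE = V_CC − I_C·R_C − I_E·R_E = 13 − 1.01×1.8 − 1.02×0.27 = 10.9 V > V_CE(sat), so the active-region assumption holds.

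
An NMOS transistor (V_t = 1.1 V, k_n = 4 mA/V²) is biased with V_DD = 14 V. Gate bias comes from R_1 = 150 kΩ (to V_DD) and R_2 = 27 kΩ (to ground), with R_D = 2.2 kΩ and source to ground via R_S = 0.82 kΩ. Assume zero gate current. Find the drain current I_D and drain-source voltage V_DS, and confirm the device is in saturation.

V_G = V_DD·R_2/(R_1+R_2) = 14×27/177 = 2.14 V.
Assume saturation: I_D = (k_n/2)(V_GS − V_t)² with V_GS = V_G − I_D·R_S = 2.14 − 0.82·I_D.
Substituting gives 1.34·I_D² − 4.4·I_D + 2.14 = 0, with roots I_D = 0.597 or 2.67 mA.
The root I_D = 2.67 mA gives V_GS = -0.056 V ≤ V_t, so take I_D = 0.597 mA.
Then V_GS = 1.65 V and V_DS = V_DD − I_D(R_D+R_S) = 14 − 0.597×3.02 = 12.2 V.
Saturation requires V_DS ≥ V_GS − V_t = 0.546 V; 12.2 ≥ 0.546 ✓.

I_D ≈ 0.6 mA, V_DS ≈ 12 V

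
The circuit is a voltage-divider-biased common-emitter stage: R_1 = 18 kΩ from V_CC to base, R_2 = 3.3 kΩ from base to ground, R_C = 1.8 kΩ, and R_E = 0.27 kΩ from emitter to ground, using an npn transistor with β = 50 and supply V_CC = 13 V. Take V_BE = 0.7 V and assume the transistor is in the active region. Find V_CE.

Thevenize the base divider: V_Th = V_CC·R_2/(R_1+R_2) = 13×3.3/21.3 = 2.01 V, R_Th = R_1‖R_2 = 2.79 kΩ.
Base-emitter loop: V_Th = I_B·R_Th + V_BE + (β+1)I_B·R_E, so I_B = (2.01 − 0.7) / (2.79 + 51×0.27) = 0.0794 mA.
I_C = β·I_B = 50×0.0794 = 3.97 mA, and I_E = (β+1)I_B = 4.05 mA.
V_CE = V_CC − I_C·R_C − I_E·R_E = 13 − 3.97×1.8 − 4.05×0.27 = 4.76 V.
V_CE = 4.76 V > 0.2 V confirms active-region operation.

V_CE ≈ 4.8 V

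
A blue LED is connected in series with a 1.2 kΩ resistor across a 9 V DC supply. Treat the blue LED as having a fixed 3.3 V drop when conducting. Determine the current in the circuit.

KVL around the loop: 9 = V_D + I·R = 3.3 + I × 1.2 kΩ.
So I = (9 − 3.3) / 1.2 kΩ = 5.7 / 1.2 = 4.75 mA.

I ≈ 4.8 mA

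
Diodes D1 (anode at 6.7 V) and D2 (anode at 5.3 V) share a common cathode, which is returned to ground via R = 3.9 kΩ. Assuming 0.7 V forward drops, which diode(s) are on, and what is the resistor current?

Only D1 conducts; I_R ≈ 1.5 mA

Assume both conduct. Then node N would need to be at both 6.7−0.7 = 6 V and 5.3−0.7 = 4.6 V, which is impossible.
Assume only D1 conducts: V_N = 6.7 − 0.7 = 6 V, so I_R = 6/3.9 = 1.54 mA.
Check D2: its anode-to-cathode voltage is 5.3 − 6 = -0.7 V < 0.7 V, so it is off. The assumption is consistent.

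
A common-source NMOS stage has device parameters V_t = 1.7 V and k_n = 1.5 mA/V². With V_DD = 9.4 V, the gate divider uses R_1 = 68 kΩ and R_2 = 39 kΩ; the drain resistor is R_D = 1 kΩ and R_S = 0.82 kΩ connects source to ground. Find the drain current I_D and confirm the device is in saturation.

I_D ≈ 0.83 mA

V_G = V_DD·R_2/(R_1+R_2) = 9.4×39/107 = 3.43 V.
Assume saturation: I_D = (k_n/2)(V_GS − V_t)² with V_GS = V_G − I_D·R_S = 3.43 − 0.82·I_D.
Substituting gives 0.504·I_D² − 3.12·I_D + 2.23 = 0, with roots I_D = 0.826 or 5.37 mA.
The root I_D = 5.37 mA gives V_GS = -0.975 V ≤ V_t, so take I_D = 0.826 mA.
Then V_GS = 2.75 V and V_DS = V_DD − I_D(R_D+R_S) = 9.4 − 0.826×1.82 = 7.9 V.
Saturation requires V_DS ≥ V_GS − V_t = 1.05 V; 7.9 ≥ 1.05 ✓.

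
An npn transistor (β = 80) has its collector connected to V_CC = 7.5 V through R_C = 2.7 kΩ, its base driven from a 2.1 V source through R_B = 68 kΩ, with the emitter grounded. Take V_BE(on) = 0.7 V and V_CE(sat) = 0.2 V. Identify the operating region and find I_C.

active; I_C ≈ 1.6 mA

Assume active. Base-emitter loop: I_B = (V_BB − V_BE)/R_B = (2.1 − 0.7)/68 = 0.0206 mA.
I_C = β·I_B = 80×0.0206 = 1.65 mA.
V_CE = V_CC − I_C·R_C = 7.5 − 1.65×2.7 = 3.05 V > V_CE(sat), so the active-region assumption holds.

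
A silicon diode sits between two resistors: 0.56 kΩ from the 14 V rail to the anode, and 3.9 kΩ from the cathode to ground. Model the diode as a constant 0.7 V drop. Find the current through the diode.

I ≈ 3 mA

The two resistors are in series with the diode, so KVL gives 14 = I·0.56 + 0.7 + I·3.9.
I = (14 − 0.7) / (0.56 + 3.9) kΩ = 13.3 / 4.46 = 2.98 mA.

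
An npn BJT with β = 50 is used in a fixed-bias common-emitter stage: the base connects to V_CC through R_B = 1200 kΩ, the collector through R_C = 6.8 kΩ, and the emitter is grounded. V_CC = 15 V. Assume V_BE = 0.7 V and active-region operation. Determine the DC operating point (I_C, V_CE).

Base loop: V_CC = I_B·R_B + V_BE, so I_B = (15 − 0.7)/1200 kΩ = 0.0119 mA.
In the active region I_C = β·I_B = 50 × 0.0119 = 0.596 mA.
Collector loop: V_CE = V_CC − I_C·R_C = 15 − 0.596×6.8 = 10.9 V.
Since V_CE = 10.9 V > V_CE(sat) ≈ 0.2 V, the transistor is in the active region as assumed.

I_C ≈ 0.6 mA, V_CE ≈ 11 V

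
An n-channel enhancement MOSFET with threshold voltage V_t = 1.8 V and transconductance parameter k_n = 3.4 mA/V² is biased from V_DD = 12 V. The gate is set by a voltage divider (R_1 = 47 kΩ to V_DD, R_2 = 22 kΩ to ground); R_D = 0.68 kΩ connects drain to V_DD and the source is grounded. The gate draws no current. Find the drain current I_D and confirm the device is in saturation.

V_G = V_DD·R_2/(R_1+R_2) = 12×22/69 = 3.83 V. With the source grounded, V_GS = V_G = 3.83 V.
Assume saturation: I_D = (k_n/2)(V_GS − V_t)² = (3.4/2)×(3.83 − 1.8)² = 1.7×2.03² = 6.98 mA.
V_DS = V_DD − I_D·R_D = 12 − 6.98×0.68 = 7.25 V.
Saturation requires V_DS ≥ V_GS − V_t = 2.03 V; 7.25 ≥ 2.03 ✓.

I_D ≈ 7 mA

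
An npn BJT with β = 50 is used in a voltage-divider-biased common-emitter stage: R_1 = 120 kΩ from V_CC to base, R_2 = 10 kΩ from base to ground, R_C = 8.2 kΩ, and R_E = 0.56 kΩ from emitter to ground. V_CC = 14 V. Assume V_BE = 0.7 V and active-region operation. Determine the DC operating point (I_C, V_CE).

Thevenize the base divider: V_Th = V_CC·R_2/(R_1+R_2) = 14×10/130 = 1.08 V, R_Th = R_1‖R_2 = 9.23 kΩ.
Base-emitter loop: V_Th = I_B·R_Th + V_BE + (β+1)I_B·R_E, so I_B = (1.08 − 0.7) / (9.23 + 51×0.56) = 0.00997 mA.
I_C = β·I_B = 50×0.00997 = 0.499 mA, and I_E = (β+1)I_B = 0.509 mA.
V_CE = V_CC − I_C·R_C − I_E·R_E = 14 − 0.499×8.2 − 0.509×0.56 = 9.63 V.
V_CE = 9.63 V > 0.2 V confirms active-region operation.

I_C ≈ 0.5 mA, V_CE ≈ 9.6 V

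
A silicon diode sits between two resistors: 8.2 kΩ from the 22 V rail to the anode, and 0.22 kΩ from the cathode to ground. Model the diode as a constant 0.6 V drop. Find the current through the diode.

I ≈ 2.5 mA

The two resistors are in series with the diode, so KVL gives 22 = I·8.2 + 0.6 + I·0.22.
I = (22 − 0.6) / (8.2 + 0.22) kΩ = 21.4 / 8.42 = 2.54 mA.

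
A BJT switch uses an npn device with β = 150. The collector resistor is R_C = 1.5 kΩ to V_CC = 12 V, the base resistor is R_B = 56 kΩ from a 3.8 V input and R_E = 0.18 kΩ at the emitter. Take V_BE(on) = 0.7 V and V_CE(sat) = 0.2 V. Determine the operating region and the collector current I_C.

active; I_C ≈ 5.6 mA

Assume active. Base-emitter loop: I_B = (V_BB − V_BE)/(R_B + (β+1)R_E) = (3.8 − 0.7)/(56 + 151×0.18) = 0.0373 mA.
I_C = β·I_B = 150×0.0373 = 5.59 mA.
V_CE = V_CC − I_C·R_C − I_E·R_E = 12 − 5.59×1.5 − 5.63×0.18 = 2.6 V > V_CE(sat), so the active-region assumption holds.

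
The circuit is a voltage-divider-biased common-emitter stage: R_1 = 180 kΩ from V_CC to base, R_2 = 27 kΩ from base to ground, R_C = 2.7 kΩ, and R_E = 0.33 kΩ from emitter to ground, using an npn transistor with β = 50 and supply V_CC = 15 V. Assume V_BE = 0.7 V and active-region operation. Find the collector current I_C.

Thevenize the base divider: V_Th = V_CC·R_2/(R_1+R_2) = 15×27/207 = 1.96 V, R_Th = R_1‖R_2 = 23.5 kΩ.
Base-emitter loop: V_Th = I_B·R_Th + V_BE + (β+1)I_B·R_E, so I_B = (1.96 − 0.7) / (23.5 + 51×0.33) = 0.0312 mA.
I_C = β·I_B = 50×0.0312 = 1.56 mA, and I_E = (β+1)I_B = 1.59 mA.
V_CE = V_CC − I_C·R_C − I_E·R_E = 15 − 1.56×2.7 − 1.59×0.33 = 10.3 V.
V_CE = 10.3 V > 0.2 V confirms active-region operation.

I_C ≈ 1.6 mA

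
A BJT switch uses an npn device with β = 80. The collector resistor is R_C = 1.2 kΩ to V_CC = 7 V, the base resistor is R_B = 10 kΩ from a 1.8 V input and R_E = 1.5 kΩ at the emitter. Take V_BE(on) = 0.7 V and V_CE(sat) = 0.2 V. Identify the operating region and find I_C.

Assume active. Base-emitter loop: I_B = (V_BB − V_BE)/(R_B + (β+1)R_E) = (1.8 − 0.7)/(10 + 81×1.5) = 0.00837 mA.
I_C = β·I_B = 80×0.00837 = 0.669 mA.
V_CE = V_CC − I_C·R_C − I_E·R_E = 7 − 0.669×1.2 − 0.678×1.5 = 5.18 V > V_CE(sat), so the active-region assumption holds.

active; I_C ≈ 0.67 mA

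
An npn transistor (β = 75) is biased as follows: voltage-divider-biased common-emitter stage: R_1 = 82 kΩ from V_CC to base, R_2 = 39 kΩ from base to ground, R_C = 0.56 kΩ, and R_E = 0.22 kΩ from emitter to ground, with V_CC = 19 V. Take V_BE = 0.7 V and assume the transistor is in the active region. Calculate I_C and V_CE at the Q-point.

I_C ≈ 9.4 mA, V_CE ≈ 12 V

Thevenize the base divider: V_Th = V_CC·R_2/(R_1+R_2) = 19×39/121 = 6.12 V, R_Th = R_1‖R_2 = 26.4 kΩ.
Base-emitter loop: V_Th = I_B·R_Th + V_BE + (β+1)I_B·R_E, so I_B = (6.12 − 0.7) / (26.4 + 76×0.22) = 0.126 mA.
I_C = β·I_B = 75×0.126 = 9.43 mA, and I_E = (β+1)I_B = 9.55 mA.
V_CE = V_CC − I_C·R_C − I_E·R_E = 19 − 9.43×0.56 − 9.55×0.22 = 11.6 V.
V_CE = 11.6 V > 0.2 V confirms active-region operation.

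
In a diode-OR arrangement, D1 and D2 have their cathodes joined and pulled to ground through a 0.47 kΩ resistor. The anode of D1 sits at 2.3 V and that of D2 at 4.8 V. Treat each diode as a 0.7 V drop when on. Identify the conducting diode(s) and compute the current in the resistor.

Only D2 conducts; I_R ≈ 8.7 mA

Assume both conduct. Then node N would need to be at both 2.3−0.7 = 1.6 V and 4.8−0.7 = 4.1 V, which is impossible.
Assume only D2 conducts: V_N = 4.8 − 0.7 = 4.1 V, so I_R = 4.1/0.47 = 8.72 mA.
Check D1: its anode-to-cathode voltage is 2.3 − 4.1 = -1.8 V < 0.7 V, so it is off. The assumption is consistent.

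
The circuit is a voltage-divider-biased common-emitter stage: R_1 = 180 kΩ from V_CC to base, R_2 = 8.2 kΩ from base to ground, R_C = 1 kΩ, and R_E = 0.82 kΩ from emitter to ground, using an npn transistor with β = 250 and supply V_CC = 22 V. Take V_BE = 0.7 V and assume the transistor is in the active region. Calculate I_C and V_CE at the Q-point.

Thevenize the base divider: V_Th = V_CC·R_2/(R_1+R_2) = 22×8.2/188 = 0.959 V, R_Th = R_1‖R_2 = 7.84 kΩ.
Base-emitter loop: V_Th = I_B·R_Th + V_BE + (β+1)I_B·R_E, so I_B = (0.959 − 0.7) / (7.84 + 251×0.82) = 0.00121 mA.
I_C = β·I_B = 250×0.00121 = 0.303 mA, and I_E = (β+1)I_B = 0.304 mA.
V_CE = V_CC − I_C·R_C − I_E·R_E = 22 − 0.303×1 − 0.304×0.82 = 21.4 V.
V_CE = 21.4 V > 0.2 V confirms active-region operation.

I_C ≈ 0.3 mA, V_CE ≈ 21 V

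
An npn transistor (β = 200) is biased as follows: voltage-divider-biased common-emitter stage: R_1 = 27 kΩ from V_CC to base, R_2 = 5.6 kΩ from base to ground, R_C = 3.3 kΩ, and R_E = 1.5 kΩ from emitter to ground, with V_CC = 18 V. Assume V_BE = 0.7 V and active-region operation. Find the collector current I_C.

Thevenize the base divider: V_Th = V_CC·R_2/(R_1+R_2) = 18×5.6/32.6 = 3.09 V, R_Th = R_1‖R_2 = 4.64 kΩ.
Base-emitter loop: V_Th = I_B·R_Th + V_BE + (β+1)I_B·R_E, so I_B = (3.09 − 0.7) / (4.64 + 201×1.5) = 0.00781 mA.
I_C = β·I_B = 200×0.00781 = 1.56 mA, and I_E = (β+1)I_B = 1.57 mA.
V_CE = V_CC − I_C·R_C − I_E·R_E = 18 − 1.56×3.3 − 1.57×1.5 = 10.5 V.
V_CE = 10.5 V > 0.2 V confirms active-region operation.

I_C ≈ 1.6 mA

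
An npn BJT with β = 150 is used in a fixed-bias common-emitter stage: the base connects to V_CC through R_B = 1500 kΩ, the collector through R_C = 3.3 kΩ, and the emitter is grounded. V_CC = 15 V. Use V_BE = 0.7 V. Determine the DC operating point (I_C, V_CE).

I_C ≈ 1.4 mA, V_CE ≈ 10 V

Base loop: V_CC = I_B·R_B + V_BE, so I_B = (15 − 0.7)/1500 kΩ = 0.00953 mA.
In the active region I_C = β·I_B = 150 × 0.00953 = 1.43 mA.
Collector loop: V_CE = V_CC − I_C·R_C = 15 − 1.43×3.3 = 10.3 V.
Since V_CE = 10.3 V > V_CE(sat) ≈ 0.2 V, the transistor is in the active region as assumed.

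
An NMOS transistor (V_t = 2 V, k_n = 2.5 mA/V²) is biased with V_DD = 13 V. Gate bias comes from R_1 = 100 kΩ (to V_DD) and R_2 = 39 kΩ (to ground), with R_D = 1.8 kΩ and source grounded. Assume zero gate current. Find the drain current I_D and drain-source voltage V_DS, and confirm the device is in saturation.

I_D ≈ 3.4 mA, V_DS ≈ 6.9 V

V_G = V_DD·R_2/(R_1+R_2) = 13×39/139 = 3.65 V. With the source grounded, V_GS = V_G = 3.65 V.
Assume saturation: I_D = (k_n/2)(V_GS − V_t)² = (2.5/2)×(3.65 − 2)² = 1.25×1.65² = 3.39 mA.
V_DS = V_DD − I_D·R_D = 13 − 3.39×1.8 = 6.89 V.
Saturation requires V_DS ≥ V_GS − V_t = 1.65 V; 6.89 ≥ 1.65 ✓.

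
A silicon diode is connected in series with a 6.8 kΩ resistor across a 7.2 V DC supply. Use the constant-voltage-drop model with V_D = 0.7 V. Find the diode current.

KVL around the loop: 7.2 = V_D + I·R = 0.7 + I × 6.8 kΩ.
So I = (7.2 − 0.7) / 6.8 kΩ = 6.5 / 6.8 = 0.956 mA.

I ≈ 0.96 mA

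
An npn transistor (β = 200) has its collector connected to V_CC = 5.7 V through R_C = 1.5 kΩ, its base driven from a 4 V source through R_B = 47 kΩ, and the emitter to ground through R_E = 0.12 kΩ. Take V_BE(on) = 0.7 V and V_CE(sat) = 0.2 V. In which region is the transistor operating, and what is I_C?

saturation; I_C ≈ 3.4 mA

Assume active: I_B = (4 − 0.7)/(47 + 201×0.12) = 0.0464 mA, I_C = β·I_B = 9.28 mA.
Then V_CE = 5.7 − 9.28×1.5 − 9.33×0.12 = -9.34 V < 0.2 V — the active assumption fails.
Re-solve with V_CE = 0.2 V. KCL at the emitter: V_E/R_E = (V_BB−0.7−V_E)/R_B + (V_CC−0.2−V_E)/R_C, giving V_E = 0.414 V.
I_C = (V_CC − 0.2 − V_E)/R_C = (5.5 − 0.414)/1.5 = 3.39 mA.
Check: I_B = (3.3 − 0.414)/47 = 0.0614 mA, and β·I_B = 12.3 mA > I_C, confirming saturation.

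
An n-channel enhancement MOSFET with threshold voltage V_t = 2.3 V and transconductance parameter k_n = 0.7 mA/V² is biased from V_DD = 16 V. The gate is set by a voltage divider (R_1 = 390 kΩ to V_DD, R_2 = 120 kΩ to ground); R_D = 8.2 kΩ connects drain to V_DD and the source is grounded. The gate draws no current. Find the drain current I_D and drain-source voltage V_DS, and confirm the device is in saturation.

V_G = V_DD·R_2/(R_1+R_2) = 16×120/510 = 3.76 V. With the source grounded, V_GS = V_G = 3.76 V.
Assume saturation: I_D = (k_n/2)(V_GS − V_t)² = (0.7/2)×(3.76 − 2.3)² = 0.35×1.46² = 0.751 mA.
V_DS = V_DD − I_D·R_D = 16 − 0.751×8.2 = 9.84 V.
Saturation requires V_DS ≥ V_GS − V_t = 1.46 V; 9.84 ≥ 1.46 ✓.

I_D ≈ 0.75 mA, V_DS ≈ 9.8 V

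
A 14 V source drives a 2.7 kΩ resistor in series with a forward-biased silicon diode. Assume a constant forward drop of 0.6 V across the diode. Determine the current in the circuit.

I ≈ 5 mA

KVL around the loop: 14 = V_D + I·R = 0.6 + I × 2.7 kΩ.
So I = (14 − 0.6) / 2.7 kΩ = 13.4 / 2.7 = 4.96 mA.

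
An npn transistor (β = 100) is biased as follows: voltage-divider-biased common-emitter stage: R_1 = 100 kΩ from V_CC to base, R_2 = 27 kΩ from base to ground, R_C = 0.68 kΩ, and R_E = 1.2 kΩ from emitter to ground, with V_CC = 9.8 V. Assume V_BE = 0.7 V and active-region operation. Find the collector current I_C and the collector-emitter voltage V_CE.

Thevenize the base divider: V_Th = V_CC·R_2/(R_1+R_2) = 9.8×27/127 = 2.08 V, R_Th = R_1‖R_2 = 21.3 kΩ.
Base-emitter loop: V_Th = I_B·R_Th + V_BE + (β+1)I_B·R_E, so I_B = (2.08 − 0.7) / (21.3 + 101×1.2) = 0.00971 mA.
I_C = β·I_B = 100×0.00971 = 0.971 mA, and I_E = (β+1)I_B = 0.981 mA.
V_CE = V_CC − I_C·R_C − I_E·R_E = 9.8 − 0.971×0.68 − 0.981×1.2 = 7.96 V.
V_CE = 7.96 V > 0.2 V confirms active-region operation.

I_C ≈ 0.97 mA, V_CE ≈ 8 V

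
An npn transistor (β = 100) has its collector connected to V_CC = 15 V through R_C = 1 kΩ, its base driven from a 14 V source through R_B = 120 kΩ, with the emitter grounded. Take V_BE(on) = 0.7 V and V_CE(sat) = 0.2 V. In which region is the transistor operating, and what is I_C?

active; I_C ≈ 11 mA

Assume active. Base-emitter loop: I_B = (V_BB − V_BE)/R_B = (14 − 0.7)/120 = 0.111 mA.
I_C = β·I_B = 100×0.111 = 11.1 mA.
V_CE = V_CC − I_C·R_C = 15 − 11.1×1 = 3.92 V > V_CE(sat), so the active-region assumption holds.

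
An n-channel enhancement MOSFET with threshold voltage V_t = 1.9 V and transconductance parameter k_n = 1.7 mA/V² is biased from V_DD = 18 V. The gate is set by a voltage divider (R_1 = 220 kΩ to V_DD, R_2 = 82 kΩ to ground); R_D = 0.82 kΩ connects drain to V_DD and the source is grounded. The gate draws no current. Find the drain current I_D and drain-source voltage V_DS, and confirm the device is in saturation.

I_D ≈ 7.6 mA, V_DS ≈ 12 V

V_G = V_DD·R_2/(R_1+R_2) = 18×82/302 = 4.89 V. With the source grounded, V_GS = V_G = 4.89 V.
Assume saturation: I_D = (k_n/2)(V_GS − V_t)² = (1.7/2)×(4.89 − 1.9)² = 0.85×2.99² = 7.59 mA.
V_DS = V_DD − I_D·R_D = 18 − 7.59×0.82 = 11.8 V.
Saturation requires V_DS ≥ V_GS − V_t = 2.99 V; 11.8 ≥ 2.99 ✓.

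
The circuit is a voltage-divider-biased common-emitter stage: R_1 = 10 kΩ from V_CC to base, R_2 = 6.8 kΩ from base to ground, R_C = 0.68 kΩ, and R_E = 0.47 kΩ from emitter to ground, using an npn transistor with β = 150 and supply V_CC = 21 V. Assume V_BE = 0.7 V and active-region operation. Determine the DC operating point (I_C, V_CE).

I_C ≈ 16 mA, V_CE ≈ 3 V

Thevenize the base divider: V_Th = V_CC·R_2/(R_1+R_2) = 21×6.8/16.8 = 8.5 V, R_Th = R_1‖R_2 = 4.05 kΩ.
Base-emitter loop: V_Th = I_B·R_Th + V_BE + (β+1)I_B·R_E, so I_B = (8.5 − 0.7) / (4.05 + 151×0.47) = 0.104 mA.
I_C = β·I_B = 150×0.104 = 15.6 mA, and I_E = (β+1)I_B = 15.7 mA.
V_CE = V_CC − I_C·R_C − I_E·R_E = 21 − 15.6×0.68 − 15.7×0.47 = 3.02 V.
V_CE = 3.02 V > 0.2 V confirms active-region operation.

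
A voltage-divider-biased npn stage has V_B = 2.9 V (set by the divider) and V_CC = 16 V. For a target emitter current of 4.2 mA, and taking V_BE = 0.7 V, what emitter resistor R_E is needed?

V_E = V_B − V_BE = 2.9 − 0.7 = 2.2 V.
R_E = V_E / I_E = 2.2 / 4.2 = 0.524 kΩ.

R_E ≈ 0.52 kΩ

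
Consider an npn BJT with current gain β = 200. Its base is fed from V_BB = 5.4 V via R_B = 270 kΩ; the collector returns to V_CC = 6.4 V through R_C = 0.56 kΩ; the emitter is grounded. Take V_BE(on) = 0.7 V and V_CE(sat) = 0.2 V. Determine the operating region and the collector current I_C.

active; I_C ≈ 3.5 mA

Assume active. Base-emitter loop: I_B = (V_BB − V_BE)/R_B = (5.4 − 0.7)/270 = 0.0174 mA.
I_C = β·I_B = 200×0.0174 = 3.48 mA.
V_CE = V_CC − I_C·R_C = 6.4 − 3.48×0.56 = 4.45 V > V_CE(sat), so the active-region assumption holds.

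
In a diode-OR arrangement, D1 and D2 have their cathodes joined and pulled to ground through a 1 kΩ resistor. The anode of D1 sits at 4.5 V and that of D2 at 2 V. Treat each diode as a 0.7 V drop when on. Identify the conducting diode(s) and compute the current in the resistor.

Assume both conduct. Then node N would need to be at both 4.5−0.7 = 3.8 V and 2−0.7 = 1.3 V, which is impossible.
Assume only D1 conducts: V_N = 4.5 − 0.7 = 3.8 V, so I_R = 3.8/1 = 3.8 mA.
Check D2: its anode-to-cathode voltage is 2 − 3.8 = -1.8 V < 0.7 V, so it is off. The assumption is consistent.

Only D1 conducts; I_R ≈ 3.8 mA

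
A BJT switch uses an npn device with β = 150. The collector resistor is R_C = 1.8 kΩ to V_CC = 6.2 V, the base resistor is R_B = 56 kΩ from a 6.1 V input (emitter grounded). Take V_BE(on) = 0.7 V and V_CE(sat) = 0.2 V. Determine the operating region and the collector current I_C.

Assume active: I_B = (6.1 − 0.7)/56 = 0.0964 mA, giving I_C = β·I_B = 14.5 mA.
But then V_CE = 6.2 − 14.5×1.8 = -19.8 V < V_CE(sat) = 0.2 V — impossible in the active region.
So the transistor is saturated. With V_CE = 0.2 V, I_C = (V_CC − 0.2)/R_C = 6/1.8 = 3.33 mA.
Check: β·I_B = 14.5 mA > I_C = 3.33 mA, confirming saturation.

saturation; I_C ≈ 3.3 mA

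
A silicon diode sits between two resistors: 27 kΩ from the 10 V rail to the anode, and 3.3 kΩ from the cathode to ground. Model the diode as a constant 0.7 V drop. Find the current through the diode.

I ≈ 0.31 mA

The two resistors are in series with the diode, so KVL gives 10 = I·27 + 0.7 + I·3.3.
I = (10 − 0.7) / (27 + 3.3) kΩ = 9.3 / 30.3 = 0.307 mA.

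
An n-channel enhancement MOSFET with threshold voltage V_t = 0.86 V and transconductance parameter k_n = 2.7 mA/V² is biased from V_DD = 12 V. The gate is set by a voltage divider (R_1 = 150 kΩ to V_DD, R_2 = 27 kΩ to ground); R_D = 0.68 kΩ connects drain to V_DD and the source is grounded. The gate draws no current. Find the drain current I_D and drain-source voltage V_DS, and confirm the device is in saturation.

I_D ≈ 1.3 mA, V_DS ≈ 11 V

V_G = V_DD·R_2/(R_1+R_2) = 12×27/177 = 1.83 V. With the source grounded, V_GS = V_G = 1.83 V.
Assume saturation: I_D = (k_n/2)(V_GS − V_t)² = (2.7/2)×(1.83 − 0.86)² = 1.35×0.971² = 1.27 mA.
V_DS = V_DD − I_D·R_D = 12 − 1.27×0.68 = 11.1 V.
Saturation requires V_DS ≥ V_GS − V_t = 0.971 V; 11.1 ≥ 0.971 ✓.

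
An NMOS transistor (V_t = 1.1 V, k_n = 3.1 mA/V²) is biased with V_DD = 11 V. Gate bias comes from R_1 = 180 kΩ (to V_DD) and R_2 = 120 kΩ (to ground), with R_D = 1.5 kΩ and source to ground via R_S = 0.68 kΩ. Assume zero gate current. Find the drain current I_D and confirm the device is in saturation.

I_D ≈ 2.9 mA

V_G = V_DD·R_2/(R_1+R_2) = 11×120/300 = 4.4 V.
Assume saturation: I_D = (k_n/2)(V_GS − V_t)² with V_GS = V_G − I_D·R_S = 4.4 − 0.68·I_D.
Substituting gives 0.717·I_D² − 7.96·I_D + 16.9 = 0, with roots I_D = 2.86 or 8.24 mA.
The root I_D = 8.24 mA gives V_GS = -1.21 V ≤ V_t, so take I_D = 2.86 mA.
Then V_GS = 2.46 V and V_DS = V_DD − I_D(R_D+R_S) = 11 − 2.86×2.18 = 4.77 V.
Saturation requires V_DS ≥ V_GS − V_t = 1.36 V; 4.77 ≥ 1.36 ✓.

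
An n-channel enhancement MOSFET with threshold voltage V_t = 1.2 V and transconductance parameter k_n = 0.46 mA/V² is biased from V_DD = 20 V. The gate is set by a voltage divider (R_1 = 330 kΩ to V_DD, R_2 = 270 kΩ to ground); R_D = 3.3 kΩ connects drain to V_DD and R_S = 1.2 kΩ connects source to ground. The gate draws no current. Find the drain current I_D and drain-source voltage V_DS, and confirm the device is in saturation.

V_G = V_DD·R_2/(R_1+R_2) = 20×270/600 = 9 V.
Assume saturation: I_D = (k_n/2)(V_GS − V_t)² with V_GS = V_G − I_D·R_S = 9 − 1.2·I_D.
Substituting gives 0.331·I_D² − 5.31·I_D + 14 = 0, with roots I_D = 3.33 or 12.7 mA.
The root I_D = 12.7 mA gives V_GS = -6.23 V ≤ V_t, so take I_D = 3.33 mA.
Then V_GS = 5 V and V_DS = V_DD − I_D(R_D+R_S) = 20 − 3.33×4.5 = 5.02 V.
Saturation requires V_DS ≥ V_GS − V_t = 3.8 V; 5.02 ≥ 3.8 ✓.

I_D ≈ 3.3 mA, V_DS ≈ 5 V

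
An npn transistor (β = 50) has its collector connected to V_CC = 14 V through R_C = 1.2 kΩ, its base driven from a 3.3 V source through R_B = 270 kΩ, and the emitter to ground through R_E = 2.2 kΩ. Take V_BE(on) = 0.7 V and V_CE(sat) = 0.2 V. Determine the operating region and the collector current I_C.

active; I_C ≈ 0.34 mA

Assume active. Base-emitter loop: I_B = (V_BB − V_BE)/(R_B + (β+1)R_E) = (3.3 − 0.7)/(270 + 51×2.2) = 0.0068 mA.
I_C = β·I_B = 50×0.0068 = 0.34 mA.
V_CE = V_CC − I_C·R_C − I_E·R_E = 14 − 0.34×1.2 − 0.347×2.2 = 12.8 V > V_CE(sat), so the active-region assumption holds.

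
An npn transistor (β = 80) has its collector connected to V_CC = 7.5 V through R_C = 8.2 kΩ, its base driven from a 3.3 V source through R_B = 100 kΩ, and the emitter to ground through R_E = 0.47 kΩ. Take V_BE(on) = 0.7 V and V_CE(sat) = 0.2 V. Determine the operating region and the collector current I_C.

Assume active: I_B = (3.3 − 0.7)/(100 + 81×0.47) = 0.0188 mA, I_C = β·I_B = 1.51 mA.
Then V_CE = 7.5 − 1.51×8.2 − 1.53×0.47 = -5.57 V < 0.2 V — the active assumption fails.
Re-solve with V_CE = 0.2 V. KCL at the emitter: V_E/R_E = (V_BB−0.7−V_E)/R_B + (V_CC−0.2−V_E)/R_C, giving V_E = 0.405 V.
I_C = (V_CC − 0.2 − V_E)/R_C = (7.3 − 0.405)/8.2 = 0.841 mA.
Check: I_B = (2.6 − 0.405)/100 = 0.0219 mA, and β·I_B = 1.76 mA > I_C, confirming saturation.

saturation; I_C ≈ 0.84 mA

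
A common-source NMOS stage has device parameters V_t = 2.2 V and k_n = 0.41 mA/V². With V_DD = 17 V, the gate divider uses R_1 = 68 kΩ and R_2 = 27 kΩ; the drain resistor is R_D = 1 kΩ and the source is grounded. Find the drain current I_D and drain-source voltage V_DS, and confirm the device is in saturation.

V_G = V_DD·R_2/(R_1+R_2) = 17×27/95 = 4.83 V. With the source grounded, V_GS = V_G = 4.83 V.
Assume saturation: I_D = (k_n/2)(V_GS − V_t)² = (0.41/2)×(4.83 − 2.2)² = 0.205×2.63² = 1.42 mA.
V_DS = V_DD − I_D·R_D = 17 − 1.42×1 = 15.6 V.
Saturation requires V_DS ≥ V_GS − V_t = 2.63 V; 15.6 ≥ 2.63 ✓.

I_D ≈ 1.4 mA, V_DS ≈ 16 V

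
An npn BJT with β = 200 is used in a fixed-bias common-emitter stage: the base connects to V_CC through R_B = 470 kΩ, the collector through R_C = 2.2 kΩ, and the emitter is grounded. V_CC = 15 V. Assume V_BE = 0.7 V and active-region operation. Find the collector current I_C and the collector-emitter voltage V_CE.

Base loop: V_CC = I_B·R_B + V_BE, so I_B = (15 − 0.7)/470 kΩ = 0.0304 mA.
In the active region I_C = β·I_B = 200 × 0.0304 = 6.09 mA.
Collector loop: V_CE = V_CC − I_C·R_C = 15 − 6.09×2.2 = 1.61 V.
Since V_CE = 1.61 V > V_CE(sat) ≈ 0.2 V, the transistor is in the active region as assumed.

I_C ≈ 6.1 mA, V_CE ≈ 1.6 V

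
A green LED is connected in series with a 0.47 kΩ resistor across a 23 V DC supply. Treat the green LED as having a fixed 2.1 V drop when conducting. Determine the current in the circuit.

KVL around the loop: 23 = V_D + I·R = 2.1 + I × 0.47 kΩ.
So I = (23 − 2.1) / 0.47 kΩ = 20.9 / 0.47 = 44.5 mA.

I ≈ 44 mA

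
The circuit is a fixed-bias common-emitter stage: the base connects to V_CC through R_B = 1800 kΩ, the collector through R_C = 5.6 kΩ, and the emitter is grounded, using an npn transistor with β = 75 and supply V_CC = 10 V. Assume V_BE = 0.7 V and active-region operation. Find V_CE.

Base loop: V_CC = I_B·R_B + V_BE, so I_B = (10 − 0.7)/1800 kΩ = 0.00517 mA.
In the active region I_C = β·I_B = 75 × 0.00517 = 0.388 mA.
Collector loop: V_CE = V_CC − I_C·R_C = 10 − 0.388×5.6 = 7.83 V.
Since V_CE = 7.83 V > V_CE(sat) ≈ 0.2 V, the transistor is in the active region as assumed.

V_CE ≈ 7.8 V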